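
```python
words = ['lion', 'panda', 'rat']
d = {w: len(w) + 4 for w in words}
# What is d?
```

{'lion': 8, 'panda': 9, 'rat': 7}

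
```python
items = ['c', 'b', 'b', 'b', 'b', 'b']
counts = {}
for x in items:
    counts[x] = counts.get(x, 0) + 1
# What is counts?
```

Initial: counts = {}, items = ['c', 'b', 'b', 'b', 'b', 'b']
See 'c': counts = {'c': 1}
See 'b': counts = {'c': 1, 'b': 1}
See 'b': counts = {'c': 1, 'b': 2}
See 'b': counts = {'c': 1, 'b': 3}
See 'b': counts = {'c': 1, 'b': 4}
See 'b': counts = {'c': 1, 'b': 5}

{'c': 1, 'b': 5}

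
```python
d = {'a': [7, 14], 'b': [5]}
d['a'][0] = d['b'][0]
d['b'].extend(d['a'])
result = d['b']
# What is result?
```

After line 1: d = {'a': [7, 14], 'b': [5]}
After line 2 (a[0] = b[0] = 5): d = {'a': [5, 14], 'b': [5]}
After line 3 (b.extend(a) appends [5, 14]): d = {'a': [5, 14], 'b': [5, 5, 14]}
After line 4: result = d['b'] = [5, 5, 14]

[5, 5, 14]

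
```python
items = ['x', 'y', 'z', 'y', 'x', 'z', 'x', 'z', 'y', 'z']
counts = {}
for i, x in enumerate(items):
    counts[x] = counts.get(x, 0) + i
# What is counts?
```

Initial: counts = {}, items = ['x', 'y', 'z', 'y', 'x', 'z', 'x', 'z', 'y', 'z']
i=0, x='x': counts = {'x': 0}
i=1, x='y': counts = {'x': 0, 'y': 1}
i=2, x='z': counts = {'x': 0, 'y': 1, 'z': 2}
i=3, x='y': counts = {'x': 0, 'y': 4, 'z': 2}
i=4, x='x': counts = {'x': 4, 'y': 4, 'z': 2}
i=5, x='z': counts = {'x': 4, 'y': 4, 'z': 7}
i=6, x='x': counts = {'x': 10, 'y': 4, 'z': 7}
i=7, x='z': counts = {'x': 10, 'y': 4, 'z': 14}
i=8, x='y': counts = {'x': 10, 'y': 12, 'z': 14}
i=9, x='z': counts = {'x': 10, 'y': 12, 'z': 23}

{'x': 10, 'y': 12, 'z': 23}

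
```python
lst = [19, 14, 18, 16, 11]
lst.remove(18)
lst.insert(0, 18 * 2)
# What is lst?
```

After line 1: lst = [19, 14, 18, 16, 11]
After line 2 (remove first 18): lst = [19, 14, 16, 11]
After line 3 (insert 36 at index 0): lst = [36, 19, 14, 16, 11]

[36, 19, 14, 16, 11]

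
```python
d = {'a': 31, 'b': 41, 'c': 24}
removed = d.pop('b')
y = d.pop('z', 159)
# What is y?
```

After line 1: d = {'a': 31, 'b': 41, 'c': 24}
After line 2 (pop 'b' returns 41): d = {'a': 31, 'c': 24}, removed = 41
After line 3 (pop 'z' missing, returns default 159): d = {'a': 31, 'c': 24}, y = 159

159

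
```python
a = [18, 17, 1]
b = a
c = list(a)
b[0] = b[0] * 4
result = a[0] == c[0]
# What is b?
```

After line 1: a = [18, 17, 1]
After line 2 (b = a, alias): a = [18, 17, 1], b = [18, 17, 1]
After line 3 (c = list(a) is a copy, new object): c = [18, 17, 1]
After line 4 (b[0] = 18 * 4 = 72; mutates shared a/b): a = b = [72, 17, 1], c = [18, 17, 1]
After line 5 (a[0] = 72, c[0] = 18; result = False)

[72, 17, 1]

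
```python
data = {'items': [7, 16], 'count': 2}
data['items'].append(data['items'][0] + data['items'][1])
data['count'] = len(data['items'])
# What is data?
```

After line 1: data = {'items': [7, 16], 'count': 2}
After line 2 (append 7 + 16 = 23): data = {'items': [7, 16, 23], 'count': 2}
After line 3 (count = len(items) = 3): data = {'items': [7, 16, 23], 'count': 3}

{'items': [7, 16, 23], 'count': 3}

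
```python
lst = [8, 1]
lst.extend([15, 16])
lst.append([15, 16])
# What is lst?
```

After line 1: lst = [8, 1]
After line 2 (extend unpacks [15, 16]): lst = [8, 1, 15, 16]
After line 3 (append adds [15, 16] as single element): lst = [8, 1, 15, 16, [15, 16]]

[8, 1, 15, 16, [15, 16]]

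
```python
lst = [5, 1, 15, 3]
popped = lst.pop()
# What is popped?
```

3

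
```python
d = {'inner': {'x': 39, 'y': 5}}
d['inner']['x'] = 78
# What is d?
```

After line 1: d = {'inner': {'x': 39, 'y': 5}}
After line 2 (inner x overwritten): d = {'inner': {'x': 78, 'y': 5}}

{'inner': {'x': 78, 'y': 5}}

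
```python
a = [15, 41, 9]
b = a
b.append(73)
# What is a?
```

After line 1: a = [15, 41, 9]
After line 2 (b = a is an alias, same object): a = [15, 41, 9], b = [15, 41, 9]
After line 3 (b.append mutates the shared list): a = [15, 41, 9, 73], b = [15, 41, 9, 73]

[15, 41, 9, 73]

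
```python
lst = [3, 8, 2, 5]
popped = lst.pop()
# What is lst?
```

[3, 8, 2]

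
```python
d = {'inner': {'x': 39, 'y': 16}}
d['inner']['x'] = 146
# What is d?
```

After line 1: d = {'inner': {'x': 39, 'y': 16}}
After line 2 (inner x overwritten): d = {'inner': {'x': 146, 'y': 16}}

{'inner': {'x': 146, 'y': 16}}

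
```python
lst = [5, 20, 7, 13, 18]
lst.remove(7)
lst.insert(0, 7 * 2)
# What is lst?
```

After line 1: lst = [5, 20, 7, 13, 18]
After line 2 (remove first 7): lst = [5, 20, 13, 18]
After line 3 (insert 14 at index 0): lst = [14, 5, 20, 13, 18]

[14, 5, 20, 13, 18]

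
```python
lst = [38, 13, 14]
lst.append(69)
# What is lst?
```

[38, 13, 14, 69]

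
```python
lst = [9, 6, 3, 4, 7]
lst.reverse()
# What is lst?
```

[7, 4, 3, 6, 9]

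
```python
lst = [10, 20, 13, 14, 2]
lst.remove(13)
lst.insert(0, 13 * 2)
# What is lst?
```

After line 1: lst = [10, 20, 13, 14, 2]
After line 2 (remove first 13): lst = [10, 20, 14, 2]
After line 3 (insert 26 at index 0): lst = [26, 10, 20, 14, 2]

[26, 10, 20, 14, 2]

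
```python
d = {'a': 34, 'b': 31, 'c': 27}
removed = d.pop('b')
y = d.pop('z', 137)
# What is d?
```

After line 1: d = {'a': 34, 'b': 31, 'c': 27}
After line 2 (pop 'b' returns 31): d = {'a': 34, 'c': 27}, removed = 31
After line 3 (pop 'z' missing, returns default 137): d = {'a': 34, 'c': 27}, y = 137

{'a': 34, 'c': 27}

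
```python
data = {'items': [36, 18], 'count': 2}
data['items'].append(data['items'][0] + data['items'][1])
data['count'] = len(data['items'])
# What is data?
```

After line 1: data = {'items': [36, 18], 'count': 2}
After line 2 (append 36 + 18 = 54): data = {'items': [36, 18, 54], 'count': 2}
After line 3 (count = len(items) = 3): data = {'items': [36, 18, 54], 'count': 3}

{'items': [36, 18, 54], 'count': 3}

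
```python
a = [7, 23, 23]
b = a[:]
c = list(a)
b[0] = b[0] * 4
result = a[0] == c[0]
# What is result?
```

After line 1: a = [7, 23, 23]
After line 2 (b = a[:], copy): a = [7, 23, 23], b = [7, 23, 23]
After line 3 (c = list(a) is a copy, new object): c = [7, 23, 23]
After line 4 (b[0] = 7 * 4 = 28; only b mutates (copy)): a = [7, 23, 23], b = [28, 23, 23], c = [7, 23, 23]
After line 5 (a[0] = 7, c[0] = 7; result = True)

True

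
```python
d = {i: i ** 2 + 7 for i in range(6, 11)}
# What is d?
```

{6: 43, 7: 56, 8: 71, 9: 88, 10: 107}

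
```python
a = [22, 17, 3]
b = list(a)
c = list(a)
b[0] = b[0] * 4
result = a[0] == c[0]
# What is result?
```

After line 1: a = [22, 17, 3]
After line 2 (b = list(a), copy): a = [22, 17, 3], b = [22, 17, 3]
After line 3 (c = list(a) is a copy, new object): c = [22, 17, 3]
After line 4 (b[0] = 22 * 4 = 88; only b mutates (copy)): a = [22, 17, 3], b = [88, 17, 3], c = [22, 17, 3]
After line 5 (a[0] = 22, c[0] = 22; result = True)

True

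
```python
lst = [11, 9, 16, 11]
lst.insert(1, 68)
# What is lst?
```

[11, 68, 9, 16, 11]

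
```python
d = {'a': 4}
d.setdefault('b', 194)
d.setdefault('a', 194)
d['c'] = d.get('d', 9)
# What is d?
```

After line 1: d = {'a': 4}
After line 2 (setdefault adds 'b'=194): d = {'a': 4, 'b': 194}
After line 3 (setdefault 'a' no-op, already exists): d = {'a': 4, 'b': 194}
After line 4 (get('d', 9) returns default since 'd' not in d): d = {'a': 4, 'b': 194, 'c': 9}

{'a': 4, 'b': 194, 'c': 9}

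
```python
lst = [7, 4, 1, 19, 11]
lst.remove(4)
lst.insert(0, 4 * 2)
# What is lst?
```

After line 1: lst = [7, 4, 1, 19, 11]
After line 2 (remove first 4): lst = [7, 1, 19, 11]
After line 3 (insert 8 at index 0): lst = [8, 7, 1, 19, 11]

[8, 7, 1, 19, 11]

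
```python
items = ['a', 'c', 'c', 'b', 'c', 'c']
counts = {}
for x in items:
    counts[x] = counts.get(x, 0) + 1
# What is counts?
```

Initial: counts = {}, items = ['a', 'c', 'c', 'b', 'c', 'c']
See 'a': counts = {'a': 1}
See 'c': counts = {'a': 1, 'c': 1}
See 'c': counts = {'a': 1, 'c': 2}
See 'b': counts = {'a': 1, 'c': 2, 'b': 1}
See 'c': counts = {'a': 1, 'c': 3, 'b': 1}
See 'c': counts = {'a': 1, 'c': 4, 'b': 1}

{'a': 1, 'c': 4, 'b': 1}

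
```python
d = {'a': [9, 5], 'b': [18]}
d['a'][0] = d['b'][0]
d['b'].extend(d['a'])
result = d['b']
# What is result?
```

After line 1: d = {'a': [9, 5], 'b': [18]}
After line 2 (a[0] = b[0] = 18): d = {'a': [18, 5], 'b': [18]}
After line 3 (b.extend(a) appends [18, 5]): d = {'a': [18, 5], 'b': [18, 18, 5]}
After line 4: result = d['b'] = [18, 18, 5]

[18, 18, 5]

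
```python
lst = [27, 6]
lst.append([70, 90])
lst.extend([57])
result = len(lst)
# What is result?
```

After line 1: lst = [27, 6]
After line 2 (append adds [70, 90] as single element): lst = [27, 6, [70, 90]]
After line 3 (extend unpacks [57], adds 57): lst = [27, 6, [70, 90], 57]
After line 4: result = len(lst) = 4

4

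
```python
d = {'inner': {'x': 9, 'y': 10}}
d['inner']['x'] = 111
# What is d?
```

After line 1: d = {'inner': {'x': 9, 'y': 10}}
After line 2 (inner x overwritten): d = {'inner': {'x': 111, 'y': 10}}

{'inner': {'x': 111, 'y': 10}}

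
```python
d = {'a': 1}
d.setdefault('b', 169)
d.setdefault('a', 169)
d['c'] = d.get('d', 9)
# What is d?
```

After line 1: d = {'a': 1}
After line 2 (setdefault adds 'b'=169): d = {'a': 1, 'b': 169}
After line 3 (setdefault 'a' no-op, already exists): d = {'a': 1, 'b': 169}
After line 4 (get('d', 9) returns default since 'd' not in d): d = {'a': 1, 'b': 169, 'c': 9}

{'a': 1, 'b': 169, 'c': 9}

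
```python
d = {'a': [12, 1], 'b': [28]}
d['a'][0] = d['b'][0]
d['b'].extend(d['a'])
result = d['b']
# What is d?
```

After line 1: d = {'a': [12, 1], 'b': [28]}
After line 2 (a[0] = b[0] = 28): d = {'a': [28, 1], 'b': [28]}
After line 3 (b.extend(a) appends [28, 1]): d = {'a': [28, 1], 'b': [28, 28, 1]}
After line 4: result = d['b'] = [28, 28, 1]

{'a': [28, 1], 'b': [28, 28, 1]}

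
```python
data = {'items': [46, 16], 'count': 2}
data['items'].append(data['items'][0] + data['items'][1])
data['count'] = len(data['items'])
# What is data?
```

After line 1: data = {'items': [46, 16], 'count': 2}
After line 2 (append 46 + 16 = 62): data = {'items': [46, 16, 62], 'count': 2}
After line 3 (count = len(items) = 3): data = {'items': [46, 16, 62], 'count': 3}

{'items': [46, 16, 62], 'count': 3}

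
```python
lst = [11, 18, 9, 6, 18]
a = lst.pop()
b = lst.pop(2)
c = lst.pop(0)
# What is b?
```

After line 1: lst = [11, 18, 9, 6, 18]
After line 2 (pop() -> a = 18): lst = [11, 18, 9, 6]
After line 3 (pop(2) -> b = 9): lst = [11, 18, 6]
After line 4 (pop(0) -> c = 11): lst = [18, 6]

9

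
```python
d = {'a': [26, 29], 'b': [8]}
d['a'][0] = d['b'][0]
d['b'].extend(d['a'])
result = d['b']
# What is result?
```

After line 1: d = {'a': [26, 29], 'b': [8]}
After line 2 (a[0] = b[0] = 8): d = {'a': [8, 29], 'b': [8]}
After line 3 (b.extend(a) appends [8, 29]): d = {'a': [8, 29], 'b': [8, 8, 29]}
After line 4: result = d['b'] = [8, 8, 29]

[8, 8, 29]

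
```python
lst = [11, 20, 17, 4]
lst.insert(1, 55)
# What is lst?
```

[11, 55, 20, 17, 4]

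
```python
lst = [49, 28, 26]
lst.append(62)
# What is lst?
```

[49, 28, 26, 62]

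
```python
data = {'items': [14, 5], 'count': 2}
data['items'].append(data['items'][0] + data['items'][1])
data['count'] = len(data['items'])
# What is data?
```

After line 1: data = {'items': [14, 5], 'count': 2}
After line 2 (append 14 + 5 = 19): data = {'items': [14, 5, 19], 'count': 2}
After line 3 (count = len(items) = 3): data = {'items': [14, 5, 19], 'count': 3}

{'items': [14, 5, 19], 'count': 3}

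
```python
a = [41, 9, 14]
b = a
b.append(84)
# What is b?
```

After line 1: a = [41, 9, 14]
After line 2 (b = a is an alias, same object): a = [41, 9, 14], b = [41, 9, 14]
After line 3 (b.append mutates the shared list): a = [41, 9, 14, 84], b = [41, 9, 14, 84]

[41, 9, 14, 84]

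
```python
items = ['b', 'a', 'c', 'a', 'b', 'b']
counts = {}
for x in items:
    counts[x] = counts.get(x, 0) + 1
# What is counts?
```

Initial: counts = {}, items = ['b', 'a', 'c', 'a', 'b', 'b']
See 'b': counts = {'b': 1}
See 'a': counts = {'b': 1, 'a': 1}
See 'c': counts = {'b': 1, 'a': 1, 'c': 1}
See 'a': counts = {'b': 1, 'a': 2, 'c': 1}
See 'b': counts = {'b': 2, 'a': 2, 'c': 1}
See 'b': counts = {'b': 3, 'a': 2, 'c': 1}

{'b': 3, 'a': 2, 'c': 1}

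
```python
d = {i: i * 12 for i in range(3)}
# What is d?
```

{0: 0, 1: 12, 2: 24}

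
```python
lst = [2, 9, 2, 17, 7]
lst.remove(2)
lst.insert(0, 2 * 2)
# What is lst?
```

After line 1: lst = [2, 9, 2, 17, 7]
After line 2 (remove first 2): lst = [9, 2, 17, 7]
After line 3 (insert 4 at index 0): lst = [4, 9, 2, 17, 7]

[4, 9, 2, 17, 7]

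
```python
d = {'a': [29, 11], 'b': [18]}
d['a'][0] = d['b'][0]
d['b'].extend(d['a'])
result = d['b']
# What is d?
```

After line 1: d = {'a': [29, 11], 'b': [18]}
After line 2 (a[0] = b[0] = 18): d = {'a': [18, 11], 'b': [18]}
After line 3 (b.extend(a) appends [18, 11]): d = {'a': [18, 11], 'b': [18, 18, 11]}
After line 4: result = d['b'] = [18, 18, 11]

{'a': [18, 11], 'b': [18, 18, 11]}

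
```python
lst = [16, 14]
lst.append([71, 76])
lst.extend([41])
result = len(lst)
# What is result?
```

After line 1: lst = [16, 14]
After line 2 (append adds [71, 76] as single element): lst = [16, 14, [71, 76]]
After line 3 (extend unpacks [41], adds 41): lst = [16, 14, [71, 76], 41]
After line 4: result = len(lst) = 4

4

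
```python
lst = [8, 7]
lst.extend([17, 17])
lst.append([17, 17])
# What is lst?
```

After line 1: lst = [8, 7]
After line 2 (extend unpacks [17, 17]): lst = [8, 7, 17, 17]
After line 3 (append adds [17, 17] as single element): lst = [8, 7, 17, 17, [17, 17]]

[8, 7, 17, 17, [17, 17]]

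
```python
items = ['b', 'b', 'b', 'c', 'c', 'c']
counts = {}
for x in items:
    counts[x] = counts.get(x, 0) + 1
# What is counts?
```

Initial: counts = {}, items = ['b', 'b', 'b', 'c', 'c', 'c']
See 'b': counts = {'b': 1}
See 'b': counts = {'b': 2}
See 'b': counts = {'b': 3}
See 'c': counts = {'b': 3, 'c': 1}
See 'c': counts = {'b': 3, 'c': 2}
See 'c': counts = {'b': 3, 'c': 3}

{'b': 3, 'c': 3}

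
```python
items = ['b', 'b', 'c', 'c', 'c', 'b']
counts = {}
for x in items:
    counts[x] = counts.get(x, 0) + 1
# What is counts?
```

Initial: counts = {}, items = ['b', 'b', 'c', 'c', 'c', 'b']
See 'b': counts = {'b': 1}
See 'b': counts = {'b': 2}
See 'c': counts = {'b': 2, 'c': 1}
See 'c': counts = {'b': 2, 'c': 2}
See 'c': counts = {'b': 2, 'c': 3}
See 'b': counts = {'b': 3, 'c': 3}

{'b': 3, 'c': 3}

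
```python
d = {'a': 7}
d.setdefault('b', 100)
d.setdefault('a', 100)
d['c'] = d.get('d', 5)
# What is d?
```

After line 1: d = {'a': 7}
After line 2 (setdefault adds 'b'=100): d = {'a': 7, 'b': 100}
After line 3 (setdefault 'a' no-op, already exists): d = {'a': 7, 'b': 100}
After line 4 (get('d', 5) returns default since 'd' not in d): d = {'a': 7, 'b': 100, 'c': 5}

{'a': 7, 'b': 100, 'c': 5}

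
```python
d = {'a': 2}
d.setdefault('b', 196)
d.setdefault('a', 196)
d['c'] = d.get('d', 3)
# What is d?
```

After line 1: d = {'a': 2}
After line 2 (setdefault adds 'b'=196): d = {'a': 2, 'b': 196}
After line 3 (setdefault 'a' no-op, already exists): d = {'a': 2, 'b': 196}
After line 4 (get('d', 3) returns default since 'd' not in d): d = {'a': 2, 'b': 196, 'c': 3}

{'a': 2, 'b': 196, 'c': 3}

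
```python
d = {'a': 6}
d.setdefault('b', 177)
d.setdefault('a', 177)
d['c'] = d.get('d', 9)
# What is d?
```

After line 1: d = {'a': 6}
After line 2 (setdefault adds 'b'=177): d = {'a': 6, 'b': 177}
After line 3 (setdefault 'a' no-op, already exists): d = {'a': 6, 'b': 177}
After line 4 (get('d', 9) returns default since 'd' not in d): d = {'a': 6, 'b': 177, 'c': 9}

{'a': 6, 'b': 177, 'c': 9}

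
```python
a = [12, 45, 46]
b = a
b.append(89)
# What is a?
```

After line 1: a = [12, 45, 46]
After line 2 (b = a is an alias, same object): a = [12, 45, 46], b = [12, 45, 46]
After line 3 (b.append mutates the shared list): a = [12, 45, 46, 89], b = [12, 45, 46, 89]

[12, 45, 46, 89]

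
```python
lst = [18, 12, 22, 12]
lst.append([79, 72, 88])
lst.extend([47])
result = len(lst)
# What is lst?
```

After line 1: lst = [18, 12, 22, 12]
After line 2 (append adds [79, 72, 88] as single element): lst = [18, 12, 22, 12, [79, 72, 88]]
After line 3 (extend unpacks [47], adds 47): lst = [18, 12, 22, 12, [79, 72, 88], 47]
After line 4: result = len(lst) = 6

[18, 12, 22, 12, [79, 72, 88], 47]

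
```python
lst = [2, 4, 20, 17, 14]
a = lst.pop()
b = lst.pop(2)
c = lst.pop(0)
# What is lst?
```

After line 1: lst = [2, 4, 20, 17, 14]
After line 2 (pop() -> a = 14): lst = [2, 4, 20, 17]
After line 3 (pop(2) -> b = 20): lst = [2, 4, 17]
After line 4 (pop(0) -> c = 2): lst = [4, 17]

[4, 17]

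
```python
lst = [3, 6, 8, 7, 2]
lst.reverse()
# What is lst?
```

[2, 7, 8, 6, 3]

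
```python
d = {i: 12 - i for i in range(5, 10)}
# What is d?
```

{5: 7, 6: 6, 7: 5, 8: 4, 9: 3}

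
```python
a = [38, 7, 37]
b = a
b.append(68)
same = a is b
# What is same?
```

After line 1: a = [38, 7, 37]
After line 2 (b = a is an alias, same object): a = [38, 7, 37], b = [38, 7, 37]
After line 3 (b.append mutates the shared list): a = [38, 7, 37, 68], b = [38, 7, 37, 68]
After line 4 (same = a is b; same object -> True): same = True

True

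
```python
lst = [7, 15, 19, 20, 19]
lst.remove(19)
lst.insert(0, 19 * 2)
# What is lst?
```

After line 1: lst = [7, 15, 19, 20, 19]
After line 2 (remove first 19): lst = [7, 15, 20, 19]
After line 3 (insert 38 at index 0): lst = [38, 7, 15, 20, 19]

[38, 7, 15, 20, 19]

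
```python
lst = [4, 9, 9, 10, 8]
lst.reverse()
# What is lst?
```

[8, 10, 9, 9, 4]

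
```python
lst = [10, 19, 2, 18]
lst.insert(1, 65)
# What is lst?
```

[10, 65, 19, 2, 18]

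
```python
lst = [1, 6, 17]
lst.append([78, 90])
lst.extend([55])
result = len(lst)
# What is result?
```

After line 1: lst = [1, 6, 17]
After line 2 (append adds [78, 90] as single element): lst = [1, 6, 17, [78, 90]]
After line 3 (extend unpacks [55], adds 55): lst = [1, 6, 17, [78, 90], 55]
After line 4: result = len(lst) = 5

5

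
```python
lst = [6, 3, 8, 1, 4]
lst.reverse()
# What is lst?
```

[4, 1, 8, 3, 6]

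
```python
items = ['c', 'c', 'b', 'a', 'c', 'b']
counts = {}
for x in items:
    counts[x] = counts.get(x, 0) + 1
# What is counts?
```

Initial: counts = {}, items = ['c', 'c', 'b', 'a', 'c', 'b']
See 'c': counts = {'c': 1}
See 'c': counts = {'c': 2}
See 'b': counts = {'c': 2, 'b': 1}
See 'a': counts = {'c': 2, 'b': 1, 'a': 1}
See 'c': counts = {'c': 3, 'b': 1, 'a': 1}
See 'b': counts = {'c': 3, 'b': 2, 'a': 1}

{'c': 3, 'b': 2, 'a': 1}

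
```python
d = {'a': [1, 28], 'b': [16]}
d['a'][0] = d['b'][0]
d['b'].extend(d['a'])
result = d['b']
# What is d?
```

After line 1: d = {'a': [1, 28], 'b': [16]}
After line 2 (a[0] = b[0] = 16): d = {'a': [16, 28], 'b': [16]}
After line 3 (b.extend(a) appends [16, 28]): d = {'a': [16, 28], 'b': [16, 16, 28]}
After line 4: result = d['b'] = [16, 16, 28]

{'a': [16, 28], 'b': [16, 16, 28]}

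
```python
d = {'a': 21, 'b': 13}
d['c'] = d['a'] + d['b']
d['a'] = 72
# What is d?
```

After line 1: d = {'a': 21, 'b': 13}
After line 2 (d['c'] = 21 + 13): d = {'a': 21, 'b': 13, 'c': 34}
After line 3: d = {'a': 72, 'b': 13, 'c': 34}

{'a': 72, 'b': 13, 'c': 34}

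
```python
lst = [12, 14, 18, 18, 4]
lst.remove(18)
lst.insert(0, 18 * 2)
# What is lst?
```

After line 1: lst = [12, 14, 18, 18, 4]
After line 2 (remove first 18): lst = [12, 14, 18, 4]
After line 3 (insert 36 at index 0): lst = [36, 12, 14, 18, 4]

[36, 12, 14, 18, 4]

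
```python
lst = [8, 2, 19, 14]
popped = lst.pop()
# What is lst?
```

[8, 2, 19]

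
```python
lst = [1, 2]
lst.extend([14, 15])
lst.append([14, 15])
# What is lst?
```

After line 1: lst = [1, 2]
After line 2 (extend unpacks [14, 15]): lst = [1, 2, 14, 15]
After line 3 (append adds [14, 15] as single element): lst = [1, 2, 14, 15, [14, 15]]

[1, 2, 14, 15, [14, 15]]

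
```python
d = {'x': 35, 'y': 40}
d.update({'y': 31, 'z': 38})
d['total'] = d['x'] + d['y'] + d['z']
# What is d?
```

After line 1: d = {'x': 35, 'y': 40}
After line 2 (y overwritten, z added): d = {'x': 35, 'y': 31, 'z': 38}
After line 3 (total = 35 + 31 + 38 = 104): d = {'x': 35, 'y': 31, 'z': 38, 'total': 104}

{'x': 35, 'y': 31, 'z': 38, 'total': 104}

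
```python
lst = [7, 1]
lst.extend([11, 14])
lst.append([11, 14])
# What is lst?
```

After line 1: lst = [7, 1]
After line 2 (extend unpacks [11, 14]): lst = [7, 1, 11, 14]
After line 3 (append adds [11, 14] as single element): lst = [7, 1, 11, 14, [11, 14]]

[7, 1, 11, 14, [11, 14]]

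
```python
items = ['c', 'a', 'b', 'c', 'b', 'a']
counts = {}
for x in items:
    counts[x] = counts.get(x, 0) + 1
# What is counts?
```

Initial: counts = {}, items = ['c', 'a', 'b', 'c', 'b', 'a']
See 'c': counts = {'c': 1}
See 'a': counts = {'c': 1, 'a': 1}
See 'b': counts = {'c': 1, 'a': 1, 'b': 1}
See 'c': counts = {'c': 2, 'a': 1, 'b': 1}
See 'b': counts = {'c': 2, 'a': 1, 'b': 2}
See 'a': counts = {'c': 2, 'a': 2, 'b': 2}

{'c': 2, 'a': 2, 'b': 2}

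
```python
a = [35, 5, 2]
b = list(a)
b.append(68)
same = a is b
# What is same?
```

After line 1: a = [35, 5, 2]
After line 2 (b = list(a) is a shallow copy, new object): a = [35, 5, 2], b = [35, 5, 2]
After line 3 (append only mutates b): a = [35, 5, 2], b = [35, 5, 2, 68]
After line 4 (same = a is b; different objects -> False): same = False

False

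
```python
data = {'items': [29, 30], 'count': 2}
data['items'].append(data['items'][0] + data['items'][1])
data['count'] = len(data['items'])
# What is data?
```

After line 1: data = {'items': [29, 30], 'count': 2}
After line 2 (append 29 + 30 = 59): data = {'items': [29, 30, 59], 'count': 2}
After line 3 (count = len(items) = 3): data = {'items': [29, 30, 59], 'count': 3}

{'items': [29, 30, 59], 'count': 3}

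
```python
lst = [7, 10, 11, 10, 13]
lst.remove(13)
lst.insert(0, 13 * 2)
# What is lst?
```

After line 1: lst = [7, 10, 11, 10, 13]
After line 2 (remove first 13): lst = [7, 10, 11, 10]
After line 3 (insert 26 at index 0): lst = [26, 7, 10, 11, 10]

[26, 7, 10, 11, 10]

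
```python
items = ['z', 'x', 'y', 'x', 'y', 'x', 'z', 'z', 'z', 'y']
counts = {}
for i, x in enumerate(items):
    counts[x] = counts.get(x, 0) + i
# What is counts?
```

Initial: counts = {}, items = ['z', 'x', 'y', 'x', 'y', 'x', 'z', 'z', 'z', 'y']
i=0, x='z': counts = {'z': 0}
i=1, x='x': counts = {'z': 0, 'x': 1}
i=2, x='y': counts = {'z': 0, 'x': 1, 'y': 2}
i=3, x='x': counts = {'z': 0, 'x': 4, 'y': 2}
i=4, x='y': counts = {'z': 0, 'x': 4, 'y': 6}
i=5, x='x': counts = {'z': 0, 'x': 9, 'y': 6}
i=6, x='z': counts = {'z': 6, 'x': 9, 'y': 6}
i=7, x='z': counts = {'z': 13, 'x': 9, 'y': 6}
i=8, x='z': counts = {'z': 21, 'x': 9, 'y': 6}
i=9, x='y': counts = {'z': 21, 'x': 9, 'y': 15}

{'z': 21, 'x': 9, 'y': 15}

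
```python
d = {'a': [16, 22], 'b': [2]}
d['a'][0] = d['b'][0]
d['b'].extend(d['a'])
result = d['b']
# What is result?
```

After line 1: d = {'a': [16, 22], 'b': [2]}
After line 2 (a[0] = b[0] = 2): d = {'a': [2, 22], 'b': [2]}
After line 3 (b.extend(a) appends [2, 22]): d = {'a': [2, 22], 'b': [2, 2, 22]}
After line 4: result = d['b'] = [2, 2, 22]

[2, 2, 22]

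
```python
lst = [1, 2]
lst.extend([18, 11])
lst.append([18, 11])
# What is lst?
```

After line 1: lst = [1, 2]
After line 2 (extend unpacks [18, 11]): lst = [1, 2, 18, 11]
After line 3 (append adds [18, 11] as single element): lst = [1, 2, 18, 11, [18, 11]]

[1, 2, 18, 11, [18, 11]]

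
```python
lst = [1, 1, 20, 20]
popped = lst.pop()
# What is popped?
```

20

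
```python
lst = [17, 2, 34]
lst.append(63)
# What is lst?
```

[17, 2, 34, 63]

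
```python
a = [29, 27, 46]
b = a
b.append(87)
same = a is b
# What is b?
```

After line 1: a = [29, 27, 46]
After line 2 (b = a is an alias, same object): a = [29, 27, 46], b = [29, 27, 46]
After line 3 (b.append mutates the shared list): a = [29, 27, 46, 87], b = [29, 27, 46, 87]
After line 4 (same = a is b; same object -> True): same = True

[29, 27, 46, 87]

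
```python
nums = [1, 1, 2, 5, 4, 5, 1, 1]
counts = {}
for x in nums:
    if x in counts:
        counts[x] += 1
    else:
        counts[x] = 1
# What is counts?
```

Initial: counts = {}, nums = [1, 1, 2, 5, 4, 5, 1, 1]
See 1: counts = {1: 1}
See 1: counts = {1: 2}
See 2: counts = {1: 2, 2: 1}
See 5: counts = {1: 2, 2: 1, 5: 1}
See 4: counts = {1: 2, 2: 1, 5: 1, 4: 1}
See 5: counts = {1: 2, 2: 1, 5: 2, 4: 1}
See 1: counts = {1: 3, 2: 1, 5: 2, 4: 1}
See 1: counts = {1: 4, 2: 1, 5: 2, 4: 1}

{1: 4, 2: 1, 5: 2, 4: 1}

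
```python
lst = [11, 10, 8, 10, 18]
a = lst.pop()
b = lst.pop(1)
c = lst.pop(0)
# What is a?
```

After line 1: lst = [11, 10, 8, 10, 18]
After line 2 (pop() -> a = 18): lst = [11, 10, 8, 10]
After line 3 (pop(1) -> b = 10): lst = [11, 8, 10]
After line 4 (pop(0) -> c = 11): lst = [8, 10]

18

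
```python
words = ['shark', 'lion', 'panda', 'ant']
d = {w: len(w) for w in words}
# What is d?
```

{'shark': 5, 'lion': 4, 'panda': 5, 'ant': 3}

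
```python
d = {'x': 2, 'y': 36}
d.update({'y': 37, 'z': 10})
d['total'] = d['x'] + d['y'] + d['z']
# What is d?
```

After line 1: d = {'x': 2, 'y': 36}
After line 2 (y overwritten, z added): d = {'x': 2, 'y': 37, 'z': 10}
After line 3 (total = 2 + 37 + 10 = 49): d = {'x': 2, 'y': 37, 'z': 10, 'total': 49}

{'x': 2, 'y': 37, 'z': 10, 'total': 49}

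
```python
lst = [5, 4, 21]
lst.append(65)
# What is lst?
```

[5, 4, 21, 65]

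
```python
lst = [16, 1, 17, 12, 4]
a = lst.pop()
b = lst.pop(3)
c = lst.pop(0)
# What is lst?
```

After line 1: lst = [16, 1, 17, 12, 4]
After line 2 (pop() -> a = 4): lst = [16, 1, 17, 12]
After line 3 (pop(3) -> b = 12): lst = [16, 1, 17]
After line 4 (pop(0) -> c = 16): lst = [1, 17]

[1, 17]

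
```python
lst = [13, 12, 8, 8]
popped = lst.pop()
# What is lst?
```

[13, 12, 8]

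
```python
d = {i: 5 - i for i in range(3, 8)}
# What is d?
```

{3: 2, 4: 1, 5: 0, 6: -1, 7: -2}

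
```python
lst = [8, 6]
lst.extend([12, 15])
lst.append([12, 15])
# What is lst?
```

After line 1: lst = [8, 6]
After line 2 (extend unpacks [12, 15]): lst = [8, 6, 12, 15]
After line 3 (append adds [12, 15] as single element): lst = [8, 6, 12, 15, [12, 15]]

[8, 6, 12, 15, [12, 15]]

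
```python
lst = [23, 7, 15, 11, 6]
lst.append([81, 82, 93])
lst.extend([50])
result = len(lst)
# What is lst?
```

After line 1: lst = [23, 7, 15, 11, 6]
After line 2 (append adds [81, 82, 93] as single element): lst = [23, 7, 15, 11, 6, [81, 82, 93]]
After line 3 (extend unpacks [50], adds 50): lst = [23, 7, 15, 11, 6, [81, 82, 93], 50]
After line 4: result = len(lst) = 7

[23, 7, 15, 11, 6, [81, 82, 93], 50]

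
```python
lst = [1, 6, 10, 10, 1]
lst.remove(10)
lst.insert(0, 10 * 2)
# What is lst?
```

After line 1: lst = [1, 6, 10, 10, 1]
After line 2 (remove first 10): lst = [1, 6, 10, 1]
After line 3 (insert 20 at index 0): lst = [20, 1, 6, 10, 1]

[20, 1, 6, 10, 1]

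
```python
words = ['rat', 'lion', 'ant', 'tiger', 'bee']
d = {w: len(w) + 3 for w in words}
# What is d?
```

{'rat': 6, 'lion': 7, 'ant': 6, 'tiger': 8, 'bee': 6}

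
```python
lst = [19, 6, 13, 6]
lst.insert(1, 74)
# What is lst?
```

[19, 74, 6, 13, 6]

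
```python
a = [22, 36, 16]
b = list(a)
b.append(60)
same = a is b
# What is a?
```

After line 1: a = [22, 36, 16]
After line 2 (b = list(a) is a shallow copy, new object): a = [22, 36, 16], b = [22, 36, 16]
After line 3 (append only mutates b): a = [22, 36, 16], b = [22, 36, 16, 60]
After line 4 (same = a is b; different objects -> False): same = False

[22, 36, 16]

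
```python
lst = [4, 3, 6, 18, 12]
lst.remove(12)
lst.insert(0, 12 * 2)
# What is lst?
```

After line 1: lst = [4, 3, 6, 18, 12]
After line 2 (remove first 12): lst = [4, 3, 6, 18]
After line 3 (insert 24 at index 0): lst = [24, 4, 3, 6, 18]

[24, 4, 3, 6, 18]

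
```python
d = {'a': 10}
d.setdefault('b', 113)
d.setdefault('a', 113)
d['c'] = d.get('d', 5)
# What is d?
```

After line 1: d = {'a': 10}
After line 2 (setdefault adds 'b'=113): d = {'a': 10, 'b': 113}
After line 3 (setdefault 'a' no-op, already exists): d = {'a': 10, 'b': 113}
After line 4 (get('d', 5) returns default since 'd' not in d): d = {'a': 10, 'b': 113, 'c': 5}

{'a': 10, 'b': 113, 'c': 5}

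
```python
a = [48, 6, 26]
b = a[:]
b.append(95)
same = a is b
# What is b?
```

After line 1: a = [48, 6, 26]
After line 2 (b = a[:] is a shallow copy, new object): a = [48, 6, 26], b = [48, 6, 26]
After line 3 (append only mutates b): a = [48, 6, 26], b = [48, 6, 26, 95]
After line 4 (same = a is b; different objects -> False): same = False

[48, 6, 26, 95]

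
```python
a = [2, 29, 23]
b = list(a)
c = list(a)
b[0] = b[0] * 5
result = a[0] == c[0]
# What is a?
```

After line 1: a = [2, 29, 23]
After line 2 (b = list(a), copy): a = [2, 29, 23], b = [2, 29, 23]
After line 3 (c = list(a) is a copy, new object): c = [2, 29, 23]
After line 4 (b[0] = 2 * 5 = 10; only b mutates (copy)): a = [2, 29, 23], b = [10, 29, 23], c = [2, 29, 23]
After line 5 (a[0] = 2, c[0] = 2; result = True)

[2, 29, 23]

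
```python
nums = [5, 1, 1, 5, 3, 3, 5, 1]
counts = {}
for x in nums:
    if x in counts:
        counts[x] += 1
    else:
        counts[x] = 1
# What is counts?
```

Initial: counts = {}, nums = [5, 1, 1, 5, 3, 3, 5, 1]
See 5: counts = {5: 1}
See 1: counts = {5: 1, 1: 1}
See 1: counts = {5: 1, 1: 2}
See 5: counts = {5: 2, 1: 2}
See 3: counts = {5: 2, 1: 2, 3: 1}
See 3: counts = {5: 2, 1: 2, 3: 2}
See 5: counts = {5: 3, 1: 2, 3: 2}
See 1: counts = {5: 3, 1: 3, 3: 2}

{5: 3, 1: 3, 3: 2}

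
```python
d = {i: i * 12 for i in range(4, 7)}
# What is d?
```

{4: 48, 5: 60, 6: 72}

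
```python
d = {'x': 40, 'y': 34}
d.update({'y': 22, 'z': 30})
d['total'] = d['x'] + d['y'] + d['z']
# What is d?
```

After line 1: d = {'x': 40, 'y': 34}
After line 2 (y overwritten, z added): d = {'x': 40, 'y': 22, 'z': 30}
After line 3 (total = 40 + 22 + 30 = 92): d = {'x': 40, 'y': 22, 'z': 30, 'total': 92}

{'x': 40, 'y': 22, 'z': 30, 'total': 92}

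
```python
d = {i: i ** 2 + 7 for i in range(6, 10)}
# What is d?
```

{6: 43, 7: 56, 8: 71, 9: 88}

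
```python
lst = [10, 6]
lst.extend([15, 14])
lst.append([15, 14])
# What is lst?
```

After line 1: lst = [10, 6]
After line 2 (extend unpacks [15, 14]): lst = [10, 6, 15, 14]
After line 3 (append adds [15, 14] as single element): lst = [10, 6, 15, 14, [15, 14]]

[10, 6, 15, 14, [15, 14]]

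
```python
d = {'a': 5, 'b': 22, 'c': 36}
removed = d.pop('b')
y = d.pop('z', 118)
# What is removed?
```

After line 1: d = {'a': 5, 'b': 22, 'c': 36}
After line 2 (pop 'b' returns 22): d = {'a': 5, 'c': 36}, removed = 22
After line 3 (pop 'z' missing, returns default 118): d = {'a': 5, 'c': 36}, y = 118

22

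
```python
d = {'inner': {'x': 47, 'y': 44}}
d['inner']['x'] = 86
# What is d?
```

After line 1: d = {'inner': {'x': 47, 'y': 44}}
After line 2 (inner x overwritten): d = {'inner': {'x': 86, 'y': 44}}

{'inner': {'x': 86, 'y': 44}}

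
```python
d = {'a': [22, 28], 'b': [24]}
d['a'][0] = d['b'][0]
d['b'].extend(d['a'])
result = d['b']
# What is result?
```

After line 1: d = {'a': [22, 28], 'b': [24]}
After line 2 (a[0] = b[0] = 24): d = {'a': [24, 28], 'b': [24]}
After line 3 (b.extend(a) appends [24, 28]): d = {'a': [24, 28], 'b': [24, 24, 28]}
After line 4: result = d['b'] = [24, 24, 28]

[24, 24, 28]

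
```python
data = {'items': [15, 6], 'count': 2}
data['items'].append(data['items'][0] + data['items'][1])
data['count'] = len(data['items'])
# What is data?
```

After line 1: data = {'items': [15, 6], 'count': 2}
After line 2 (append 15 + 6 = 21): data = {'items': [15, 6, 21], 'count': 2}
After line 3 (count = len(items) = 3): data = {'items': [15, 6, 21], 'count': 3}

{'items': [15, 6, 21], 'count': 3}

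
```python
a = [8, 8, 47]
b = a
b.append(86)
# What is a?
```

After line 1: a = [8, 8, 47]
After line 2 (b = a is an alias, same object): a = [8, 8, 47], b = [8, 8, 47]
After line 3 (b.append mutates the shared list): a = [8, 8, 47, 86], b = [8, 8, 47, 86]

[8, 8, 47, 86]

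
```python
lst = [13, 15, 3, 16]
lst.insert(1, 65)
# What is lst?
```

[13, 65, 15, 3, 16]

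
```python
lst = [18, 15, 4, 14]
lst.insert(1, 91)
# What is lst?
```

[18, 91, 15, 4, 14]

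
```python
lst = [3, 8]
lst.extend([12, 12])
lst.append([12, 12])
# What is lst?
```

After line 1: lst = [3, 8]
After line 2 (extend unpacks [12, 12]): lst = [3, 8, 12, 12]
After line 3 (append adds [12, 12] as single element): lst = [3, 8, 12, 12, [12, 12]]

[3, 8, 12, 12, [12, 12]]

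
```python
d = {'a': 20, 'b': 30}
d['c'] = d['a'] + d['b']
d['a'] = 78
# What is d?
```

After line 1: d = {'a': 20, 'b': 30}
After line 2 (d['c'] = 20 + 30): d = {'a': 20, 'b': 30, 'c': 50}
After line 3: d = {'a': 78, 'b': 30, 'c': 50}

{'a': 78, 'b': 30, 'c': 50}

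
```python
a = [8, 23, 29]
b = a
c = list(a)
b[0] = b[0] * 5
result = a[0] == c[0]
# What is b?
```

After line 1: a = [8, 23, 29]
After line 2 (b = a, alias): a = [8, 23, 29], b = [8, 23, 29]
After line 3 (c = list(a) is a copy, new object): c = [8, 23, 29]
After line 4 (b[0] = 8 * 5 = 40; mutates shared a/b): a = b = [40, 23, 29], c = [8, 23, 29]
After line 5 (a[0] = 40, c[0] = 8; result = False)

[40, 23, 29]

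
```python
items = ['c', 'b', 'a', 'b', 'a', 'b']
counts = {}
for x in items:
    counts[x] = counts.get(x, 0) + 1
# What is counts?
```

Initial: counts = {}, items = ['c', 'b', 'a', 'b', 'a', 'b']
See 'c': counts = {'c': 1}
See 'b': counts = {'c': 1, 'b': 1}
See 'a': counts = {'c': 1, 'b': 1, 'a': 1}
See 'b': counts = {'c': 1, 'b': 2, 'a': 1}
See 'a': counts = {'c': 1, 'b': 2, 'a': 2}
See 'b': counts = {'c': 1, 'b': 3, 'a': 2}

{'c': 1, 'b': 3, 'a': 2}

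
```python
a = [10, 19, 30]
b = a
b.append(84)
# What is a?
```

After line 1: a = [10, 19, 30]
After line 2 (b = a is an alias, same object): a = [10, 19, 30], b = [10, 19, 30]
After line 3 (b.append mutates the shared list): a = [10, 19, 30, 84], b = [10, 19, 30, 84]

[10, 19, 30, 84]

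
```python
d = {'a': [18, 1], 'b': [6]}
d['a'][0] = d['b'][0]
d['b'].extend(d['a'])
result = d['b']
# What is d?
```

After line 1: d = {'a': [18, 1], 'b': [6]}
After line 2 (a[0] = b[0] = 6): d = {'a': [6, 1], 'b': [6]}
After line 3 (b.extend(a) appends [6, 1]): d = {'a': [6, 1], 'b': [6, 6, 1]}
After line 4: result = d['b'] = [6, 6, 1]

{'a': [6, 1], 'b': [6, 6, 1]}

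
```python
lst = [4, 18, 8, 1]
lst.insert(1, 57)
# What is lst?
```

[4, 57, 18, 8, 1]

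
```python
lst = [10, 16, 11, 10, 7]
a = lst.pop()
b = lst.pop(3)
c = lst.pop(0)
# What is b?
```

After line 1: lst = [10, 16, 11, 10, 7]
After line 2 (pop() -> a = 7): lst = [10, 16, 11, 10]
After line 3 (pop(3) -> b = 10): lst = [10, 16, 11]
After line 4 (pop(0) -> c = 10): lst = [16, 11]

10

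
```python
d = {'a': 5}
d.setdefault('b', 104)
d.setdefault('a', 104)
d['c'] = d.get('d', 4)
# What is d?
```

After line 1: d = {'a': 5}
After line 2 (setdefault adds 'b'=104): d = {'a': 5, 'b': 104}
After line 3 (setdefault 'a' no-op, already exists): d = {'a': 5, 'b': 104}
After line 4 (get('d', 4) returns default since 'd' not in d): d = {'a': 5, 'b': 104, 'c': 4}

{'a': 5, 'b': 104, 'c': 4}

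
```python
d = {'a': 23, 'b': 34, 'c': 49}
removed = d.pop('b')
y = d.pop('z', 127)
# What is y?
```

After line 1: d = {'a': 23, 'b': 34, 'c': 49}
After line 2 (pop 'b' returns 34): d = {'a': 23, 'c': 49}, removed = 34
After line 3 (pop 'z' missing, returns default 127): d = {'a': 23, 'c': 49}, y = 127

127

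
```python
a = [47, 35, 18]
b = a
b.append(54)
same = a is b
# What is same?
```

After line 1: a = [47, 35, 18]
After line 2 (b = a is an alias, same object): a = [47, 35, 18], b = [47, 35, 18]
After line 3 (b.append mutates the shared list): a = [47, 35, 18, 54], b = [47, 35, 18, 54]
After line 4 (same = a is b; same object -> True): same = True

True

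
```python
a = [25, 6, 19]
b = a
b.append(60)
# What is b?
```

After line 1: a = [25, 6, 19]
After line 2 (b = a is an alias, same object): a = [25, 6, 19], b = [25, 6, 19]
After line 3 (b.append mutates the shared list): a = [25, 6, 19, 60], b = [25, 6, 19, 60]

[25, 6, 19, 60]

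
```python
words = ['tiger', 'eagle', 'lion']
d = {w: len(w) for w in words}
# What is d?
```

{'tiger': 5, 'eagle': 5, 'lion': 4}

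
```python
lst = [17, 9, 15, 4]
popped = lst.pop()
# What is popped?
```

4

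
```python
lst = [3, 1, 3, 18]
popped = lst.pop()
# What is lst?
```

[3, 1, 3]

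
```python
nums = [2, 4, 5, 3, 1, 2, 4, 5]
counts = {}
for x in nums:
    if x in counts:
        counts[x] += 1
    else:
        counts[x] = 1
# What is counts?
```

Initial: counts = {}, nums = [2, 4, 5, 3, 1, 2, 4, 5]
See 2: counts = {2: 1}
See 4: counts = {2: 1, 4: 1}
See 5: counts = {2: 1, 4: 1, 5: 1}
See 3: counts = {2: 1, 4: 1, 5: 1, 3: 1}
See 1: counts = {2: 1, 4: 1, 5: 1, 3: 1, 1: 1}
See 2: counts = {2: 2, 4: 1, 5: 1, 3: 1, 1: 1}
See 4: counts = {2: 2, 4: 2, 5: 1, 3: 1, 1: 1}
See 5: counts = {2: 2, 4: 2, 5: 2, 3: 1, 1: 1}

{2: 2, 4: 2, 5: 2, 3: 1, 1: 1}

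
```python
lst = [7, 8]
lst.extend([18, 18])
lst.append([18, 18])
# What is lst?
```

After line 1: lst = [7, 8]
After line 2 (extend unpacks [18, 18]): lst = [7, 8, 18, 18]
After line 3 (append adds [18, 18] as single element): lst = [7, 8, 18, 18, [18, 18]]

[7, 8, 18, 18, [18, 18]]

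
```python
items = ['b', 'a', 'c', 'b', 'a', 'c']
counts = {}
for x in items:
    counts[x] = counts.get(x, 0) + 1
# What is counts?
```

Initial: counts = {}, items = ['b', 'a', 'c', 'b', 'a', 'c']
See 'b': counts = {'b': 1}
See 'a': counts = {'b': 1, 'a': 1}
See 'c': counts = {'b': 1, 'a': 1, 'c': 1}
See 'b': counts = {'b': 2, 'a': 1, 'c': 1}
See 'a': counts = {'b': 2, 'a': 2, 'c': 1}
See 'c': counts = {'b': 2, 'a': 2, 'c': 2}

{'b': 2, 'a': 2, 'c': 2}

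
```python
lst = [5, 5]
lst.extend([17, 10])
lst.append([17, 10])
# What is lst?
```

After line 1: lst = [5, 5]
After line 2 (extend unpacks [17, 10]): lst = [5, 5, 17, 10]
After line 3 (append adds [17, 10] as single element): lst = [5, 5, 17, 10, [17, 10]]

[5, 5, 17, 10, [17, 10]]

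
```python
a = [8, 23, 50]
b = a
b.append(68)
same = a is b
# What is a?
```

After line 1: a = [8, 23, 50]
After line 2 (b = a is an alias, same object): a = [8, 23, 50], b = [8, 23, 50]
After line 3 (b.append mutates the shared list): a = [8, 23, 50, 68], b = [8, 23, 50, 68]
After line 4 (same = a is b; same object -> True): same = True

[8, 23, 50, 68]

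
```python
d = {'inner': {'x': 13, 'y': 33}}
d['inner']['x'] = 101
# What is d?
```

After line 1: d = {'inner': {'x': 13, 'y': 33}}
After line 2 (inner x overwritten): d = {'inner': {'x': 101, 'y': 33}}

{'inner': {'x': 101, 'y': 33}}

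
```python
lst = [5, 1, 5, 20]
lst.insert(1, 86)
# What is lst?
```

[5, 86, 1, 5, 20]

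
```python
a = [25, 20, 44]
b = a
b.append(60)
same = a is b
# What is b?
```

After line 1: a = [25, 20, 44]
After line 2 (b = a is an alias, same object): a = [25, 20, 44], b = [25, 20, 44]
After line 3 (b.append mutates the shared list): a = [25, 20, 44, 60], b = [25, 20, 44, 60]
After line 4 (same = a is b; same object -> True): same = True

[25, 20, 44, 60]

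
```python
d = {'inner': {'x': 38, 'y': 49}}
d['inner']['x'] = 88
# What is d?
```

After line 1: d = {'inner': {'x': 38, 'y': 49}}
After line 2 (inner x overwritten): d = {'inner': {'x': 88, 'y': 49}}

{'inner': {'x': 88, 'y': 49}}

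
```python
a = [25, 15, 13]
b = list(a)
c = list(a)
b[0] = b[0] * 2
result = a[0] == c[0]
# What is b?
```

After line 1: a = [25, 15, 13]
After line 2 (b = list(a), copy): a = [25, 15, 13], b = [25, 15, 13]
After line 3 (c = list(a) is a copy, new object): c = [25, 15, 13]
After line 4 (b[0] = 25 * 2 = 50; only b mutates (copy)): a = [25, 15, 13], b = [50, 15, 13], c = [25, 15, 13]
After line 5 (a[0] = 25, c[0] = 25; result = True)

[50, 15, 13]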